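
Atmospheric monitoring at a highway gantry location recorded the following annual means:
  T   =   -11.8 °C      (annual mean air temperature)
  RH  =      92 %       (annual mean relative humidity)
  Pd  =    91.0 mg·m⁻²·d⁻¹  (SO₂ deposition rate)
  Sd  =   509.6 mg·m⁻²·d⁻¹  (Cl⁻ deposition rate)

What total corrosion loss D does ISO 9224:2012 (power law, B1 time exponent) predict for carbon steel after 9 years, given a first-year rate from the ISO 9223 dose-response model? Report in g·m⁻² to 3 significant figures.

D(9) = 1.67e+03 g·m⁻²

carbon steel: temperature factor f = +0.150·(-21.8) = -3.2700
  sulphur-dioxide contribution → 4.422 μm/a
  chloride contribution → 63.18 μm/a
  ⇒ r_corr(carbon steel) = 67.61 μm/a
Long-term exponent b (ISO 9224 Table 2, B1) = 0.523
  D(9) = 67.61 × 9^0.523 = 67.61 × 3.156 = 213.3 μm
  Mass loss = 213.3 μm × 7.85 g/cm³ = 1675 g·m⁻²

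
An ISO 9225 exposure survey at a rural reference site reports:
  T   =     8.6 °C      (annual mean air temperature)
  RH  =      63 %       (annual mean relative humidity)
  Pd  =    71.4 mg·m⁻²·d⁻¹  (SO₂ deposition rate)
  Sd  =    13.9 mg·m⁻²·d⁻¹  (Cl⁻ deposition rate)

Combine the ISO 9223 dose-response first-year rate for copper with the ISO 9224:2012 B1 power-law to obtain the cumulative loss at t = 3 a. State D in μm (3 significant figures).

D(3) = 1.79 μm

copper: T≤10 °C ⇒ hinge +0.126·(8.6−10) = -0.1764
  Pd branch = 0.0053·Pd^0.26·e^(0.059·RH+f) = 0.5545 μm/a
  Sd branch = 0.01025·Sd^0.27·e^(0.036·RH+0.049·T) = 0.3071 μm/a
  sum: 0.5545 + 0.3071 → r_corr = 0.8616 μm/a
Power-law: D(3) = r_corr · 3^0.667
  D(3) = 0.8616 × 3^0.667 = 0.8616 × 2.081 = 1.793 μm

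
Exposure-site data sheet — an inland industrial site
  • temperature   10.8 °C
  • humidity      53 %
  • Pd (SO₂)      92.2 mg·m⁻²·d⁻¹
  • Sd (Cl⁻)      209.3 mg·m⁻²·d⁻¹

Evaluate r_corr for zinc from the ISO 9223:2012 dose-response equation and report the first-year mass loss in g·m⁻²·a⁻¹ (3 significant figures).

r_corr = 17.3 g·m⁻²·a⁻¹

zinc: f(T) = -0.071·(T−10) [T>10 °C] = -0.0568
  sulphur-dioxide contribution → 1.021 μm/a
  chloride contribution → 1.408 μm/a
  ⇒ r_corr(zinc) = 2.43 μm/a
Convert to mass loss: 2.43 μm/a × 7.14 g/cm³ = 17.35 g·m⁻²·a⁻¹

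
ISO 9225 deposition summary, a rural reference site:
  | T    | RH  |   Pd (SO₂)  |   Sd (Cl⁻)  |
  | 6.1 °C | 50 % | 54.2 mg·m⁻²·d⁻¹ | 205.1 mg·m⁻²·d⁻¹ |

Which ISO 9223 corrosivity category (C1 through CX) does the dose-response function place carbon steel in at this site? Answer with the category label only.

C3

carbon steel: f(T) = +0.150·(T−10) [T≤10 °C] = -0.5850
  Pd branch = 1.77·Pd^0.52·e^(0.02·RH+f) = 21.37 μm/a
  Cl⁻ term: 0.102·205.1^0.62·exp(0.033·50+0.04·6.1) = 18.39
  r_corr = 21.37 + 18.39 = 39.76 μm/a
ISO 9223 Table 2 (carbon steel): 25 < 39.8 ≤ 50 μm/a ⇒ C3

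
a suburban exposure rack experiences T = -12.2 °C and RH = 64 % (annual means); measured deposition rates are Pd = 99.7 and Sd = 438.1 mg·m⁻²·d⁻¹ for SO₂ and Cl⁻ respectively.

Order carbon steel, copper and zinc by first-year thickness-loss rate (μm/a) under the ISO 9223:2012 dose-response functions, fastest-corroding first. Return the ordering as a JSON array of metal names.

["carbon steel", "zinc", "copper"]

carbon steel: f(T) = +0.150·(T−10) [T≤10 °C] = -3.3300
  sulphur-dioxide contribution → 2.495 μm/a
  chloride contribution → 22.47 μm/a
  ⇒ r_corr(carbon steel) = 24.97 μm/a
copper: f(T) = +0.126·(T−10) [T≤10 °C] = -2.7972
  sulphur-dioxide contribution → 0.04667 μm/a
  chloride contribution → 0.2917 μm/a
  total first-year rate 0.3384 μm/a
zinc: f(T) = +0.038·(T−10) [T≤10 °C] = -0.8436
  sulphur-dioxide contribution → 0.7984 μm/a
  chloride contribution → 0.3317 μm/a
  ⇒ r_corr(zinc) = 1.13 μm/a
Ordering by μm/a: carbon steel (25) > zinc (1.13) > copper (0.338)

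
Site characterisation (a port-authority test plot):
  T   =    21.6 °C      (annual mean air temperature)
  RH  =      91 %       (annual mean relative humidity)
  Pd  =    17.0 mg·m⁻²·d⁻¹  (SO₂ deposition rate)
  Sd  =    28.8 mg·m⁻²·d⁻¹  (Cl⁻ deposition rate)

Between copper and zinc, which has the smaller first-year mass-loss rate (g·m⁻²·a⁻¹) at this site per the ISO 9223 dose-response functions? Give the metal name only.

zinc

copper: temperature factor f = -0.080·(11.6) = -0.9280
  SO₂ term: 0.0053·17.0^0.26·exp(0.059·91-0.9280) = 0.9395
  Sd branch = 0.01025·Sd^0.27·e^(0.036·RH+0.049·T) = 1.937 μm/a
  sum: 0.9395 + 1.937 → r_corr = 2.877 μm/a
  mass loss = 2.877 μm/a × 8.96 g/cm³ = 25.77 g·m⁻²·a⁻¹
zinc: T>10 °C ⇒ hinge -0.071·(21.6−10) = -0.8236
  SO₂ term: 0.0129·17.0^0.44·exp(0.046·91-0.8236) = 1.295
  Sd branch = 0.0175·Sd^0.57·e^(0.008·RH+0.085·T) = 1.543 μm/a
  sum: 1.295 + 1.543 → r_corr = 2.838 μm/a
  mass loss = 2.838 μm/a × 7.14 g/cm³ = 20.26 g·m⁻²·a⁻¹
Ordering by g·m⁻²·a⁻¹: copper (25.8) > zinc (20.3)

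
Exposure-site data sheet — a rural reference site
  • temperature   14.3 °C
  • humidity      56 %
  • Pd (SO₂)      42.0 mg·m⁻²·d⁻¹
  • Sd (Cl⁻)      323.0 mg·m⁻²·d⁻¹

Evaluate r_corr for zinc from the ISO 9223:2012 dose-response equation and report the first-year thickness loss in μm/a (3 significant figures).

r_corr = 3.13 μm/a

zinc: f(T) = -0.071·(T−10) [T>10 °C] = -0.3053
  Pd branch = 0.0129·Pd^0.44·e^(0.046·RH+f) = 0.6471 μm/a
  Cl⁻ term: 0.0175·323.0^0.57·exp(0.008·56+0.085·14.3) = 2.487
  r_corr = 0.6471 + 2.487 = 3.134 μm/a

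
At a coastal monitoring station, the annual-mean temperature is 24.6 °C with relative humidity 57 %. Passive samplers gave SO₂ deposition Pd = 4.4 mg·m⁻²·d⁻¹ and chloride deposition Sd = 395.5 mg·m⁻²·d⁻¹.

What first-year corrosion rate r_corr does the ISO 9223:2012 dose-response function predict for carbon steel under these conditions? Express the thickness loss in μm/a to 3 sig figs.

carbon steel: temperature factor f = -0.054·(14.6) = -0.7884
  SO₂ term: 1.77·4.4^0.52·exp(0.02·57-0.7884) = 5.436
  Cl⁻ term: 0.102·395.5^0.62·exp(0.033·57+0.04·24.6) = 72.96
  r_corr = 5.436 + 72.96 = 78.4 μm/a

r_corr = 78.4 μm/a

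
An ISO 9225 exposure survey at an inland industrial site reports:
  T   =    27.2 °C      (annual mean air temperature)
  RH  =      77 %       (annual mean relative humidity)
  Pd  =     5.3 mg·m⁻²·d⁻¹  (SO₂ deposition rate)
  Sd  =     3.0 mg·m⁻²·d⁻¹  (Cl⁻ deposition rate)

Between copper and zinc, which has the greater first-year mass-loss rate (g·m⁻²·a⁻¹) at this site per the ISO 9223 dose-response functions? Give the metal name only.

copper: f(T) = -0.080·(T−10) [T>10 °C] = -1.3760
  Pd branch = 0.0053·Pd^0.26·e^(0.059·RH+f) = 0.1941 μm/a
  Cl⁻ term: 0.01025·3.0^0.27·exp(0.036·77+0.049·27.2) = 0.8361
  r_corr = 0.1941 + 0.8361 = 1.03 μm/a
  mass loss = 1.03 μm/a × 8.96 g/cm³ = 9.23 g·m⁻²·a⁻¹
zinc: f(T) = -0.071·(T−10) [T>10 °C] = -1.2212
  SO₂ term: 0.0129·5.3^0.44·exp(0.046·77-1.2212) = 0.2736
  Cl⁻ term: 0.0175·3.0^0.57·exp(0.008·77+0.085·27.2) = 0.6118
  r_corr = 0.2736 + 0.6118 = 0.8854 μm/a
  mass loss = 0.8854 μm/a × 7.14 g/cm³ = 6.322 g·m⁻²·a⁻¹
Ordering by g·m⁻²·a⁻¹: copper (9.23) > zinc (6.32)

copper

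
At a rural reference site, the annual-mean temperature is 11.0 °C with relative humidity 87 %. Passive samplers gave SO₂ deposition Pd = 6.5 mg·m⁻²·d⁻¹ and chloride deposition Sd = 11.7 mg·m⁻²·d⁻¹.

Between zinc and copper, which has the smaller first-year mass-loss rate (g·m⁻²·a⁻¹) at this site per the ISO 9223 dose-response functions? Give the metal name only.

zinc

zinc: T>10 °C ⇒ hinge -0.071·(11.0−10) = -0.0710
  Pd branch = 0.0129·Pd^0.44·e^(0.046·RH+f) = 1.498 μm/a
  Cl⁻ term: 0.0175·11.7^0.57·exp(0.008·87+0.085·11.0) = 0.3633
  sum: 1.498 + 0.3633 → r_corr = 1.861 μm/a
  mass loss = 1.861 μm/a × 7.14 g/cm³ = 13.29 g·m⁻²·a⁻¹
copper: f(T) = -0.080·(T−10) [T>10 °C] = -0.0800
  Pd branch = 0.0053·Pd^0.26·e^(0.059·RH+f) = 1.349 μm/a
  Sd branch = 0.01025·Sd^0.27·e^(0.036·RH+0.049·T) = 0.7824 μm/a
  r_corr = 1.349 + 0.7824 = 2.132 μm/a
  mass loss = 2.132 μm/a × 8.96 g/cm³ = 19.1 g·m⁻²·a⁻¹
Ordering by g·m⁻²·a⁻¹: copper (19.1) > zinc (13.3)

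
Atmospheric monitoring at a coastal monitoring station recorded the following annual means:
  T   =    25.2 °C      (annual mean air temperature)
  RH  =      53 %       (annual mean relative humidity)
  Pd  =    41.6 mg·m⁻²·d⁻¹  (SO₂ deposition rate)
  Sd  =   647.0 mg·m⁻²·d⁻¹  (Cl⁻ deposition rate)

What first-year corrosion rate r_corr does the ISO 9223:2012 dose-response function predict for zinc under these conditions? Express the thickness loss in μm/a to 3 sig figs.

zinc: temperature factor f = -0.071·(15.2) = -1.0792
  Pd branch = 0.0129·Pd^0.44·e^(0.046·RH+f) = 0.2589 μm/a
  Cl⁻ term: 0.0175·647.0^0.57·exp(0.008·53+0.085·25.2) = 9.113
  r_corr = 0.2589 + 9.113 = 9.372 μm/a

r_corr = 9.37 μm/a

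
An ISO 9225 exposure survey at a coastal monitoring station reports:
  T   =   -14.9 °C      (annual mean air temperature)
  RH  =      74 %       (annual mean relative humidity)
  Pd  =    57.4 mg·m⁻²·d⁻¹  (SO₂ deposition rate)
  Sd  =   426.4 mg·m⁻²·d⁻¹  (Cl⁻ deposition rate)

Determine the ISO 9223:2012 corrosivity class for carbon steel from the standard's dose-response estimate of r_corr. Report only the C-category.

C3

carbon steel: T≤10 °C ⇒ hinge +0.150·(-14.9−10) = -3.7350
  Pd branch = 1.77·Pd^0.52·e^(0.02·RH+f) = 1.525 μm/a
  Sd branch = 0.102·Sd^0.62·e^(0.033·RH+0.04·T) = 27.59 μm/a
  sum: 1.525 + 27.59 → r_corr = 29.12 μm/a
ISO 9223 Table 2 (carbon steel): 25 < 29.1 ≤ 50 μm/a ⇒ C3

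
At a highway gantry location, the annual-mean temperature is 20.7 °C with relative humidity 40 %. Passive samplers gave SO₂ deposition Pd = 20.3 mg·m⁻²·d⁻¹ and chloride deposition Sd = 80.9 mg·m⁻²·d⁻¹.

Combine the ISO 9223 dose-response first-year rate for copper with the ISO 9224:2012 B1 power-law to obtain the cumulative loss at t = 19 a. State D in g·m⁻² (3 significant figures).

D(19) = 28.3 g·m⁻²

copper: temperature factor f = -0.080·(10.7) = -0.8560
  Pd branch = 0.0053·Pd^0.26·e^(0.059·RH+f) = 0.05217 μm/a
  Cl⁻ term: 0.01025·80.9^0.27·exp(0.036·40+0.049·20.7) = 0.3906
  sum: 0.05217 + 0.3906 → r_corr = 0.4428 μm/a
Power-law: D(19) = r_corr · 19^0.667
  D(19) = 0.4428 × 19^0.667 = 0.4428 × 7.127 = 3.156 μm
  Mass loss = 3.156 μm × 8.96 g/cm³ = 28.28 g·m⁻²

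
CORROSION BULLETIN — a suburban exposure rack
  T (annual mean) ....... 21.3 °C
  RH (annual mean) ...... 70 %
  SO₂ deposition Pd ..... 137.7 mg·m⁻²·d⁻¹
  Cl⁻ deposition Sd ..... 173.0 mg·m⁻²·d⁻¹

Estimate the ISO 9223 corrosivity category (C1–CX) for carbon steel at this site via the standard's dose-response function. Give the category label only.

carbon steel: f(T) = -0.054·(T−10) [T>10 °C] = -0.6102
  sulphur-dioxide contribution → 50.49 μm/a
  chloride contribution → 58.81 μm/a
  total first-year rate 109.3 μm/a
ISO 9223 Table 2 (carbon steel): 80 < 109 ≤ 200 μm/a ⇒ C5

C5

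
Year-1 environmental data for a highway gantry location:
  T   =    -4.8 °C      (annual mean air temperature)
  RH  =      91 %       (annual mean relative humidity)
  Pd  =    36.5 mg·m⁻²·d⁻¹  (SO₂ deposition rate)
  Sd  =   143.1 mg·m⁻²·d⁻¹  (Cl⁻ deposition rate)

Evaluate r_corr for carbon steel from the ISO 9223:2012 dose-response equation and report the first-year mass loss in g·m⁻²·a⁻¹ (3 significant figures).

r_corr = 349 g·m⁻²·a⁻¹

carbon steel: T≤10 °C ⇒ hinge +0.150·(-4.8−10) = -2.2200
  sulphur-dioxide contribution → 7.703 μm/a
  chloride contribution → 36.8 μm/a
  total first-year rate 44.51 μm/a
Convert to mass loss: 44.51 μm/a × 7.85 g/cm³ = 349.4 g·m⁻²·a⁻¹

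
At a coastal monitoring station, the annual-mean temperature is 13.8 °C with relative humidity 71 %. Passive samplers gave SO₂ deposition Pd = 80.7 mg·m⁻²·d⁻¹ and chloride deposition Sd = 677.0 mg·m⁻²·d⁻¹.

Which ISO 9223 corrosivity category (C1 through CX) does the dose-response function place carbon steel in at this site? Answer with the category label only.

C5

carbon steel: f(T) = -0.054·(T−10) [T>10 °C] = -0.2052
  SO₂ term: 1.77·80.7^0.52·exp(0.02·71-0.2052) = 58.5
  Cl⁻ term: 0.102·677.0^0.62·exp(0.033·71+0.04·13.8) = 104.9
  r_corr = 58.5 + 104.9 = 163.4 μm/a
163 μm/a falls in (80, 200] for carbon steel → category C5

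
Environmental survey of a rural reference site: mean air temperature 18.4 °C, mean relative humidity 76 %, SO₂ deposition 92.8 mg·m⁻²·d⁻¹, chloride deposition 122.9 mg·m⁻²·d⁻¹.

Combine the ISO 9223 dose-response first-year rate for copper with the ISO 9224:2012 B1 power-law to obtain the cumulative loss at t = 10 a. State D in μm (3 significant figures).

copper: temperature factor f = -0.080·(8.4) = -0.6720
  SO₂ term: 0.0053·92.8^0.26·exp(0.059·76-0.6720) = 0.7787
  Sd branch = 0.01025·Sd^0.27·e^(0.036·RH+0.049·T) = 1.428 μm/a
  r_corr = 0.7787 + 1.428 = 2.207 μm/a
Power-law: D(10) = r_corr · 10^0.667
  D(10) = 2.207 × 10^0.667 = 2.207 × 4.645 = 10.25 μm

D(10) = 10.2 μm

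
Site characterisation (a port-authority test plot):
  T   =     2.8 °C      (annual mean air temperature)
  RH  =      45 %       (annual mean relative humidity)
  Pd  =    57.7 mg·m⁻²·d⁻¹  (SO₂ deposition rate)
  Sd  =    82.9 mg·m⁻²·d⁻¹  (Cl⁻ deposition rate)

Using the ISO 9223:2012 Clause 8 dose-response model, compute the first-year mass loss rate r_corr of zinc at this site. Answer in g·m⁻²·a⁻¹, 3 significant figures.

r_corr = 6.13 g·m⁻²·a⁻¹

zinc: T≤10 °C ⇒ hinge +0.038·(2.8−10) = -0.2736
  Pd branch = 0.0129·Pd^0.44·e^(0.046·RH+f) = 0.4631 μm/a
  Cl⁻ term: 0.0175·82.9^0.57·exp(0.008·45+0.085·2.8) = 0.3948
  r_corr = 0.4631 + 0.3948 = 0.8578 μm/a
Convert to mass loss: 0.8578 μm/a × 7.14 g/cm³ = 6.125 g·m⁻²·a⁻¹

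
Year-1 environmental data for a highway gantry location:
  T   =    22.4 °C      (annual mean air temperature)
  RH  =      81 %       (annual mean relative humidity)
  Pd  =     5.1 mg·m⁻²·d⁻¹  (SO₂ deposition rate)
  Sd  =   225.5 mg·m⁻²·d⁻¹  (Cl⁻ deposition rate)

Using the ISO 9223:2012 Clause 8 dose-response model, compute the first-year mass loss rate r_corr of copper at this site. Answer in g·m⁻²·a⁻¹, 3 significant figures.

r_corr = 25.2 g·m⁻²·a⁻¹

copper: T>10 °C ⇒ hinge -0.080·(22.4−10) = -0.9920
  Pd branch = 0.0053·Pd^0.26·e^(0.059·RH+f) = 0.3572 μm/a
  Sd branch = 0.01025·Sd^0.27·e^(0.036·RH+0.049·T) = 2.45 μm/a
  r_corr = 0.3572 + 2.45 = 2.807 μm/a
Convert to mass loss: 2.807 μm/a × 8.96 g/cm³ = 25.15 g·m⁻²·a⁻¹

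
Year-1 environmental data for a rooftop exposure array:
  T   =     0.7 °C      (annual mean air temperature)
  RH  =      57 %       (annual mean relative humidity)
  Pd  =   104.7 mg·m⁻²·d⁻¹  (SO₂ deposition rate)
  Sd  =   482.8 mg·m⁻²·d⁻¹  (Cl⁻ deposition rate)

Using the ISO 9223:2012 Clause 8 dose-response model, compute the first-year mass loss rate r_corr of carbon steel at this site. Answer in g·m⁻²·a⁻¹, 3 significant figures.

r_corr = 370 g·m⁻²·a⁻¹

carbon steel: temperature factor f = +0.150·(-9.3) = -1.3950
  Pd branch = 1.77·Pd^0.52·e^(0.02·RH+f) = 15.4 μm/a
  Sd branch = 0.102·Sd^0.62·e^(0.033·RH+0.04·T) = 31.74 μm/a
  r_corr = 15.4 + 31.74 = 47.14 μm/a
Convert to mass loss: 47.14 μm/a × 7.85 g/cm³ = 370.1 g·m⁻²·a⁻¹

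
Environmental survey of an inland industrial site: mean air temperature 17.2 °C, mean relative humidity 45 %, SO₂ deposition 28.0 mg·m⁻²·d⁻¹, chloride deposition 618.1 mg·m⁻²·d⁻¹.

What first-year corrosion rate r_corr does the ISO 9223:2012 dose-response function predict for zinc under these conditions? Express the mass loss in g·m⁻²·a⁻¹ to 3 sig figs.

r_corr = 32.0 g·m⁻²·a⁻¹

zinc: T>10 °C ⇒ hinge -0.071·(17.2−10) = -0.5112
  sulphur-dioxide contribution → 0.2657 μm/a
  chloride contribution → 4.219 μm/a
  ⇒ r_corr(zinc) = 4.485 μm/a
Convert to mass loss: 4.485 μm/a × 7.14 g/cm³ = 32.02 g·m⁻²·a⁻¹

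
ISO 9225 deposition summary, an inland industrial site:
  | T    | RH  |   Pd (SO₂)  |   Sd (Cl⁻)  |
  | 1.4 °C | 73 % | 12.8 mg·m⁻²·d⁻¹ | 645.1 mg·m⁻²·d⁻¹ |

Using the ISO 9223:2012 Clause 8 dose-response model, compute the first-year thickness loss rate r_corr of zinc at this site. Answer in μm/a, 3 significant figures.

r_corr = 2.23 μm/a

zinc: f(T) = +0.038·(T−10) [T≤10 °C] = -0.3268
  Pd branch = 0.0129·Pd^0.44·e^(0.046·RH+f) = 0.8207 μm/a
  Sd branch = 0.0175·Sd^0.57·e^(0.008·RH+0.085·T) = 1.412 μm/a
  r_corr = 0.8207 + 1.412 = 2.233 μm/a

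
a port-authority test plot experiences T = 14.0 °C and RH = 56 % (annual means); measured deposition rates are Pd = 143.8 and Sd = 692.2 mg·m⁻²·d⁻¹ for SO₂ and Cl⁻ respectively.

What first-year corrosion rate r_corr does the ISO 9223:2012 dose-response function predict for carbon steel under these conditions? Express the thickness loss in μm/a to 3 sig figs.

carbon steel: f(T) = -0.054·(T−10) [T>10 °C] = -0.2160
  sulphur-dioxide contribution → 57.89 μm/a
  chloride contribution → 65.36 μm/a
  ⇒ r_corr(carbon steel) = 123.3 μm/a

r_corr = 123 μm/a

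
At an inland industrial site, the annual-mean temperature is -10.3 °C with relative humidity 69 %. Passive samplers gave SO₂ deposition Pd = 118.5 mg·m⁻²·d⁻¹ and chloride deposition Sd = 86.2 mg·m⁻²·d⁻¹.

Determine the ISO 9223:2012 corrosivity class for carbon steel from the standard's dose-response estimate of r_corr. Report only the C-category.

C2

carbon steel: f(T) = +0.150·(T−10) [T≤10 °C] = -3.0450
  SO₂ term: 1.77·118.5^0.52·exp(0.02·69-3.0450) = 4.011
  Sd branch = 0.102·Sd^0.62·e^(0.033·RH+0.04·T) = 10.44 μm/a
  sum: 4.011 + 10.44 → r_corr = 14.45 μm/a
Category bounds: 1.3…25 μm/a bracket r_corr ⇒ C2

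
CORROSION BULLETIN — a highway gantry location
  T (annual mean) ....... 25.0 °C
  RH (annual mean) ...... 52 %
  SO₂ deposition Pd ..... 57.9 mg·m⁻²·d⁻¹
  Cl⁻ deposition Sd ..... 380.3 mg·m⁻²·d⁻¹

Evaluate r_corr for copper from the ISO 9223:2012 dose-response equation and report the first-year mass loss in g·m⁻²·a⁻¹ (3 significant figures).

copper: f(T) = -0.080·(T−10) [T>10 °C] = -1.2000
  SO₂ term: 0.0053·57.9^0.26·exp(0.059·52-1.2000) = 0.09859
  Cl⁻ term: 0.01025·380.3^0.27·exp(0.036·52+0.049·25.0) = 1.128
  sum: 0.09859 + 1.128 → r_corr = 1.227 μm/a
Convert to mass loss: 1.227 μm/a × 8.96 g/cm³ = 10.99 g·m⁻²·a⁻¹

r_corr = 11.0 g·m⁻²·a⁻¹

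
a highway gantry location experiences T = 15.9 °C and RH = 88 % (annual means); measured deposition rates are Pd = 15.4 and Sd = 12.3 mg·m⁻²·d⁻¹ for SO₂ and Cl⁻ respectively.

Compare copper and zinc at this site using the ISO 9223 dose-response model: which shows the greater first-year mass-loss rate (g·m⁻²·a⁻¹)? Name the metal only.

copper

copper: temperature factor f = -0.080·(5.9) = -0.4720
  Pd branch = 0.0053·Pd^0.26·e^(0.059·RH+f) = 1.21 μm/a
  Cl⁻ term: 0.01025·12.3^0.27·exp(0.036·88+0.049·15.9) = 1.045
  sum: 1.21 + 1.045 → r_corr = 2.256 μm/a
  mass loss = 2.256 μm/a × 8.96 g/cm³ = 20.21 g·m⁻²·a⁻¹
zinc: T>10 °C ⇒ hinge -0.071·(15.9−10) = -0.4189
  Pd branch = 0.0129·Pd^0.44·e^(0.046·RH+f) = 1.619 μm/a
  Sd branch = 0.0175·Sd^0.57·e^(0.008·RH+0.085·T) = 0.5714 μm/a
  sum: 1.619 + 0.5714 → r_corr = 2.19 μm/a
  mass loss = 2.19 μm/a × 7.14 g/cm³ = 15.64 g·m⁻²·a⁻¹
Ordering by g·m⁻²·a⁻¹: copper (20.2) > zinc (15.6)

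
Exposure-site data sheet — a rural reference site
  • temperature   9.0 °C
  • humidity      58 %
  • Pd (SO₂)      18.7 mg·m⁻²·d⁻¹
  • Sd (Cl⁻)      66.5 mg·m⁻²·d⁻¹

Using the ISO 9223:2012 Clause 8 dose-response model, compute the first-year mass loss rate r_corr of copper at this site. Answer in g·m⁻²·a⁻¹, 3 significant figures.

r_corr = 6.32 g·m⁻²·a⁻¹

copper: temperature factor f = +0.126·(-1.0) = -0.1260
  Pd branch = 0.0053·Pd^0.26·e^(0.059·RH+f) = 0.3065 μm/a
  Sd branch = 0.01025·Sd^0.27·e^(0.036·RH+0.049·T) = 0.3992 μm/a
  sum: 0.3065 + 0.3992 → r_corr = 0.7057 μm/a
Convert to mass loss: 0.7057 μm/a × 8.96 g/cm³ = 6.323 g·m⁻²·a⁻¹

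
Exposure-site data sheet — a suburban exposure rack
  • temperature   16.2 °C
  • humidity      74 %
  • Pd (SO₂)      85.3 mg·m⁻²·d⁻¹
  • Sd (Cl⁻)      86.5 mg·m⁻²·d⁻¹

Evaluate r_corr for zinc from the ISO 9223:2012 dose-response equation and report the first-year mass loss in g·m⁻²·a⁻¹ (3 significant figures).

zinc: T>10 °C ⇒ hinge -0.071·(16.2−10) = -0.4402
  SO₂ term: 0.0129·85.3^0.44·exp(0.046·74-0.4402) = 1.768
  Sd branch = 0.0175·Sd^0.57·e^(0.008·RH+0.085·T) = 1.593 μm/a
  sum: 1.768 + 1.593 → r_corr = 3.361 μm/a
Convert to mass loss: 3.361 μm/a × 7.14 g/cm³ = 24 g·m⁻²·a⁻¹

r_corr = 24.0 g·m⁻²·a⁻¹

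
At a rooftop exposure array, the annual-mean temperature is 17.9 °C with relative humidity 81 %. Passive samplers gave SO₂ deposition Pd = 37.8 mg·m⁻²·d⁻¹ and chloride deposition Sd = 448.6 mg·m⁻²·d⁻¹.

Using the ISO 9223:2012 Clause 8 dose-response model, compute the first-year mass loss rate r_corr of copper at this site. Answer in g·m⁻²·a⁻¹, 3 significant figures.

r_corr = 28.9 g·m⁻²·a⁻¹

copper: temperature factor f = -0.080·(7.9) = -0.6320
  SO₂ term: 0.0053·37.8^0.26·exp(0.059·81-0.6320) = 0.8619
  Sd branch = 0.01025·Sd^0.27·e^(0.036·RH+0.049·T) = 2.366 μm/a
  r_corr = 0.8619 + 2.366 = 3.228 μm/a
Convert to mass loss: 3.228 μm/a × 8.96 g/cm³ = 28.92 g·m⁻²·a⁻¹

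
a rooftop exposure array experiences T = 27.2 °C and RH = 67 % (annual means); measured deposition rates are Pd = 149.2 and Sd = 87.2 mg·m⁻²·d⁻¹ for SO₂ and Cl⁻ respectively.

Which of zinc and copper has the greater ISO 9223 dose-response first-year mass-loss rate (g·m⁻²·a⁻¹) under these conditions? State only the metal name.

zinc

zinc: T>10 °C ⇒ hinge -0.071·(27.2−10) = -1.2212
  sulphur-dioxide contribution → 0.7502 μm/a
  chloride contribution → 3.855 μm/a
  total first-year rate 4.605 μm/a
  mass loss = 4.605 μm/a × 7.14 g/cm³ = 32.88 g·m⁻²·a⁻¹
copper: T>10 °C ⇒ hinge -0.080·(27.2−10) = -1.3760
  sulphur-dioxide contribution → 0.2562 μm/a
  chloride contribution → 1.449 μm/a
  total first-year rate 1.705 μm/a
  mass loss = 1.705 μm/a × 8.96 g/cm³ = 15.28 g·m⁻²·a⁻¹
Ordering by g·m⁻²·a⁻¹: zinc (32.9) > copper (15.3)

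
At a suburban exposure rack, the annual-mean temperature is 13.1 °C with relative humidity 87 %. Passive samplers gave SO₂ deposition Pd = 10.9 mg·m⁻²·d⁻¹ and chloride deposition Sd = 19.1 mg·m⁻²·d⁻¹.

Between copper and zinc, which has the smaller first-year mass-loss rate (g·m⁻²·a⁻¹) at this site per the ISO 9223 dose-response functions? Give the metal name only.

zinc

copper: T>10 °C ⇒ hinge -0.080·(13.1−10) = -0.2480
  sulphur-dioxide contribution → 1.305 μm/a
  chloride contribution → 0.9899 μm/a
  total first-year rate 2.295 μm/a
  mass loss = 2.295 μm/a × 8.96 g/cm³ = 20.56 g·m⁻²·a⁻¹
zinc: temperature factor f = -0.071·(3.1) = -0.2201
  sulphur-dioxide contribution → 1.62 μm/a
  chloride contribution → 0.5742 μm/a
  ⇒ r_corr(zinc) = 2.194 μm/a
  mass loss = 2.194 μm/a × 7.14 g/cm³ = 15.67 g·m⁻²·a⁻¹
Ordering by g·m⁻²·a⁻¹: copper (20.6) > zinc (15.7)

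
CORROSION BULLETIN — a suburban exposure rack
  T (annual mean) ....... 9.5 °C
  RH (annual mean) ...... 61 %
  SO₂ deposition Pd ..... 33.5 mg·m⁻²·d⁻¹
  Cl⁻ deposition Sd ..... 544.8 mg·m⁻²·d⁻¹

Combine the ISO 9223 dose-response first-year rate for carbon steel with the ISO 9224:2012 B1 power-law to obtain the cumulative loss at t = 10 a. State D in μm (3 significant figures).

D(10) = 300 μm

carbon steel: f(T) = +0.150·(T−10) [T≤10 °C] = -0.0750
  Pd branch = 1.77·Pd^0.52·e^(0.02·RH+f) = 34.54 μm/a
  Sd branch = 0.102·Sd^0.62·e^(0.033·RH+0.04·T) = 55.51 μm/a
  sum: 34.54 + 55.51 → r_corr = 90.04 μm/a
Long-term exponent b (ISO 9224 Table 2, B1) = 0.523
  D(10) = 90.04 × 10^0.523 = 90.04 × 3.334 = 300.2 μm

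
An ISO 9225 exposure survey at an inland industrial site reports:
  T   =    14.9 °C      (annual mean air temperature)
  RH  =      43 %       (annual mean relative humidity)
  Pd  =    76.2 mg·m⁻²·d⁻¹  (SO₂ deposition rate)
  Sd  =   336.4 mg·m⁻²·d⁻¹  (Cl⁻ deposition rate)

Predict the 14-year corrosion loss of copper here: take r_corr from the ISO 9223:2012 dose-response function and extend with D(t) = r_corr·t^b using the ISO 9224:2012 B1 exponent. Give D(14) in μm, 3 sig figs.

D(14) = 3.61 μm

copper: temperature factor f = -0.080·(4.9) = -0.3920
  Pd branch = 0.0053·Pd^0.26·e^(0.059·RH+f) = 0.1397 μm/a
  Cl⁻ term: 0.01025·336.4^0.27·exp(0.036·43+0.049·14.9) = 0.4812
  r_corr = 0.1397 + 0.4812 = 0.6209 μm/a
ISO 9224: D(t) = r_corr · t^b with b = 0.667 (copper, B1)
  D(14) = 0.6209 × 14^0.667 = 0.6209 × 5.814 = 3.61 μm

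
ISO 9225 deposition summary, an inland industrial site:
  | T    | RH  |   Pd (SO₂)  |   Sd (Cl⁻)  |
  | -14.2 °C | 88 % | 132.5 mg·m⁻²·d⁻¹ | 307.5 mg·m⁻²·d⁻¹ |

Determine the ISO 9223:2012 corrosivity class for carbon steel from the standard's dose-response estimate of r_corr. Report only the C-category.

carbon steel: temperature factor f = +0.150·(-24.2) = -3.6300
  Pd branch = 1.77·Pd^0.52·e^(0.02·RH+f) = 3.463 μm/a
  Sd branch = 0.102·Sd^0.62·e^(0.033·RH+0.04·T) = 36.78 μm/a
  r_corr = 3.463 + 36.78 = 40.24 μm/a
40.2 μm/a falls in (25, 50] for carbon steel → category C3

C3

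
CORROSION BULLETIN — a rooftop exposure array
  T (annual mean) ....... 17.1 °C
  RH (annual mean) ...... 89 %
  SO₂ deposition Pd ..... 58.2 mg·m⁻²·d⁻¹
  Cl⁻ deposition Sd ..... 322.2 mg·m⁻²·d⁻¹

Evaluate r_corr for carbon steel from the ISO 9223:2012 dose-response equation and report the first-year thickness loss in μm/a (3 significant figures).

r_corr = 196 μm/a

carbon steel: T>10 °C ⇒ hinge -0.054·(17.1−10) = -0.3834
  SO₂ term: 1.77·58.2^0.52·exp(0.02·89-0.3834) = 59.19
  Cl⁻ term: 0.102·322.2^0.62·exp(0.033·89+0.04·17.1) = 136.8
  r_corr = 59.19 + 136.8 = 196 μm/a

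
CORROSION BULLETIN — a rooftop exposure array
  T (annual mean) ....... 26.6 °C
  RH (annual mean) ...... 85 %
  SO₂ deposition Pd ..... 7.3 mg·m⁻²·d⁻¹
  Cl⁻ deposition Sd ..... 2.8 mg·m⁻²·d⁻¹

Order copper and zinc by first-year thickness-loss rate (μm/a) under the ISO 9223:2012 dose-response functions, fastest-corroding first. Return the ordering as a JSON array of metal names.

["copper", "zinc"]

copper: f(T) = -0.080·(T−10) [T>10 °C] = -1.3280
  SO₂ term: 0.0053·7.3^0.26·exp(0.059·85-1.3280) = 0.3548
  Sd branch = 0.01025·Sd^0.27·e^(0.036·RH+0.049·T) = 1.063 μm/a
  r_corr = 0.3548 + 1.063 = 1.418 μm/a
zinc: f(T) = -0.071·(T−10) [T>10 °C] = -1.1786
  SO₂ term: 0.0129·7.3^0.44·exp(0.046·85-1.1786) = 0.475
  Sd branch = 0.0175·Sd^0.57·e^(0.008·RH+0.085·T) = 0.5959 μm/a
  r_corr = 0.475 + 0.5959 = 1.071 μm/a
Ordering by μm/a: copper (1.42) > zinc (1.07)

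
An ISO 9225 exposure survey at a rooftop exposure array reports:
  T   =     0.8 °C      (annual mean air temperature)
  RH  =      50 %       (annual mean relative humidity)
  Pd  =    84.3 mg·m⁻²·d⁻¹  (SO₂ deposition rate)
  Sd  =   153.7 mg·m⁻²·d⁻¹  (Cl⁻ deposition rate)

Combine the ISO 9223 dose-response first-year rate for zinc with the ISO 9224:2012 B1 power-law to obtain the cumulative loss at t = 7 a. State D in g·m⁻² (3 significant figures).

zinc: f(T) = +0.038·(T−10) [T≤10 °C] = -0.3496
  Pd branch = 0.0129·Pd^0.44·e^(0.046·RH+f) = 0.6383 μm/a
  Cl⁻ term: 0.0175·153.7^0.57·exp(0.008·50+0.085·0.8) = 0.4928
  sum: 0.6383 + 0.4928 → r_corr = 1.131 μm/a
ISO 9224: D(t) = r_corr · t^b with b = 0.813 (zinc, B1)
  D(7) = 1.131 × 7^0.813 = 1.131 × 4.865 = 5.503 μm
  Mass loss = 5.503 μm × 7.14 g/cm³ = 39.29 g·m⁻²

D(7) = 39.3 g·m⁻²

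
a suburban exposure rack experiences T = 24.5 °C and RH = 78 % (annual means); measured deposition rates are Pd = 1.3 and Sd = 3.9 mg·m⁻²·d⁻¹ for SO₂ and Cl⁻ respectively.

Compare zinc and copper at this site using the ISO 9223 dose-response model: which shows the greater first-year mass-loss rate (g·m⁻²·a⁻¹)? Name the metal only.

zinc: temperature factor f = -0.071·(14.5) = -1.0295
  SO₂ term: 0.0129·1.3^0.44·exp(0.046·78-1.0295) = 0.187
  Sd branch = 0.0175·Sd^0.57·e^(0.008·RH+0.085·T) = 0.5693 μm/a
  r_corr = 0.187 + 0.5693 = 0.7563 μm/a
  mass loss = 0.7563 μm/a × 7.14 g/cm³ = 5.4 g·m⁻²·a⁻¹
copper: temperature factor f = -0.080·(14.5) = -1.1600
  SO₂ term: 0.0053·1.3^0.26·exp(0.059·78-1.1600) = 0.1773
  Sd branch = 0.01025·Sd^0.27·e^(0.036·RH+0.049·T) = 0.815 μm/a
  sum: 0.1773 + 0.815 → r_corr = 0.9924 μm/a
  mass loss = 0.9924 μm/a × 8.96 g/cm³ = 8.892 g·m⁻²·a⁻¹
Ordering by g·m⁻²·a⁻¹: copper (8.89) > zinc (5.4)

copper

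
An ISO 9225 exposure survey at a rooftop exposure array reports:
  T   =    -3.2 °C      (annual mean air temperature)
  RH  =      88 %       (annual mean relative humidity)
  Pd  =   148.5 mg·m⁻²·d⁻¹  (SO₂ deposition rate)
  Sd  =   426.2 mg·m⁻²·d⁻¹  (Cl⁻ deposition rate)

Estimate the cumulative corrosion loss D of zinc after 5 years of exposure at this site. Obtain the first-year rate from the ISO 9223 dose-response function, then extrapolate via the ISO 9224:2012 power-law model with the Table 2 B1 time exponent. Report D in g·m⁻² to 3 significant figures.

D(5) = 129 g·m⁻²

zinc: T≤10 °C ⇒ hinge +0.038·(-3.2−10) = -0.5016
  sulphur-dioxide contribution → 4.04 μm/a
  chloride contribution → 0.8502 μm/a
  ⇒ r_corr(zinc) = 4.89 μm/a
ISO 9224: D(t) = r_corr · t^b with b = 0.813 (zinc, B1)
  D(5) = 4.89 × 5^0.813 = 4.89 × 3.701 = 18.09 μm
  Mass loss = 18.09 μm × 7.14 g/cm³ = 129.2 g·m⁻²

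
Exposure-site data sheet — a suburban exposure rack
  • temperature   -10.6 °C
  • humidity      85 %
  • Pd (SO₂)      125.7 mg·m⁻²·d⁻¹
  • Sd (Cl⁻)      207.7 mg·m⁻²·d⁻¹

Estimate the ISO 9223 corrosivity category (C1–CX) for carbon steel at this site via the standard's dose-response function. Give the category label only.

C3

carbon steel: temperature factor f = +0.150·(-20.6) = -3.0900
  Pd branch = 1.77·Pd^0.52·e^(0.02·RH+f) = 5.445 μm/a
  Cl⁻ term: 0.102·207.7^0.62·exp(0.033·85+0.04·-10.6) = 30.16
  sum: 5.445 + 30.16 → r_corr = 35.61 μm/a
ISO 9223 Table 2 (carbon steel): 25 < 35.6 ≤ 50 μm/a ⇒ C3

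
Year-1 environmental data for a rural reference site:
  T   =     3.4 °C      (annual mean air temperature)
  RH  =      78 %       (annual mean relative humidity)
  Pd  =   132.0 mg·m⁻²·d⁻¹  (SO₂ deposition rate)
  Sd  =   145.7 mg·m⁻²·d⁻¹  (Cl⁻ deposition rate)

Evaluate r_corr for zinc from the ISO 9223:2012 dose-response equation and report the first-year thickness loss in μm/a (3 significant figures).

r_corr = 3.86 μm/a

zinc: T≤10 °C ⇒ hinge +0.038·(3.4−10) = -0.2508
  sulphur-dioxide contribution → 3.111 μm/a
  chloride contribution → 0.746 μm/a
  ⇒ r_corr(zinc) = 3.857 μm/a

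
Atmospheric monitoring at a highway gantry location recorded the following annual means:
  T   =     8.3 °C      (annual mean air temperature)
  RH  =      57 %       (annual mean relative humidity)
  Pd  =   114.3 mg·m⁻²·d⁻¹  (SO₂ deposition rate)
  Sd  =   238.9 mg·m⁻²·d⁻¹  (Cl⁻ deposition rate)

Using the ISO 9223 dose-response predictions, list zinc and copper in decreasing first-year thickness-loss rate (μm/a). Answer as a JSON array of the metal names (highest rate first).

zinc: f(T) = +0.038·(T−10) [T≤10 °C] = -0.0646
  Pd branch = 0.0129·Pd^0.44·e^(0.046·RH+f) = 1.339 μm/a
  Cl⁻ term: 0.0175·238.9^0.57·exp(0.008·57+0.085·8.3) = 1.268
  sum: 1.339 + 1.268 → r_corr = 2.607 μm/a
copper: T≤10 °C ⇒ hinge +0.126·(8.3−10) = -0.2142
  Pd branch = 0.0053·Pd^0.26·e^(0.059·RH+f) = 0.4235 μm/a
  Sd branch = 0.01025·Sd^0.27·e^(0.036·RH+0.049·T) = 0.5256 μm/a
  sum: 0.4235 + 0.5256 → r_corr = 0.9491 μm/a
Ordering by μm/a: zinc (2.61) > copper (0.949)

["zinc", "copper"]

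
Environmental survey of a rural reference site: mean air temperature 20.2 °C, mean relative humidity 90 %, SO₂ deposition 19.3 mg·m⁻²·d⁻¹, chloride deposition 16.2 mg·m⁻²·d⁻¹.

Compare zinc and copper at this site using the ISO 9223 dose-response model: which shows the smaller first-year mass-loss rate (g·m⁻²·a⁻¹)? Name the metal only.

zinc

zinc: temperature factor f = -0.071·(10.2) = -0.7242
  Pd branch = 0.0129·Pd^0.44·e^(0.046·RH+f) = 1.444 μm/a
  Cl⁻ term: 0.0175·16.2^0.57·exp(0.008·90+0.085·20.2) = 0.9791
  r_corr = 1.444 + 0.9791 = 2.424 μm/a
  mass loss = 2.424 μm/a × 7.14 g/cm³ = 17.3 g·m⁻²·a⁻¹
copper: f(T) = -0.080·(T−10) [T>10 °C] = -0.8160
  SO₂ term: 0.0053·19.3^0.26·exp(0.059·90-0.8160) = 1.024
  Sd branch = 0.01025·Sd^0.27·e^(0.036·RH+0.049·T) = 1.494 μm/a
  r_corr = 1.024 + 1.494 = 2.518 μm/a
  mass loss = 2.518 μm/a × 8.96 g/cm³ = 22.56 g·m⁻²·a⁻¹
Ordering by g·m⁻²·a⁻¹: copper (22.6) > zinc (17.3)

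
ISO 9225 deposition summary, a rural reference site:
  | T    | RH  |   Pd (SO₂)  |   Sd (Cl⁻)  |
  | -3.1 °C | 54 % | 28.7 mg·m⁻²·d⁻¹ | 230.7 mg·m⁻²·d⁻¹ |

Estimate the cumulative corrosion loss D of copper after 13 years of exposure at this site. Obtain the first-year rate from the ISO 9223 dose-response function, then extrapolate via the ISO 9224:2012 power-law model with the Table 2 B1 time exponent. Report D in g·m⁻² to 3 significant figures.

D(13) = 16.2 g·m⁻²

copper: temperature factor f = +0.126·(-13.1) = -1.6506
  SO₂ term: 0.0053·28.7^0.26·exp(0.059·54-1.6506) = 0.0589
  Sd branch = 0.01025·Sd^0.27·e^(0.036·RH+0.049·T) = 0.2673 μm/a
  r_corr = 0.0589 + 0.2673 = 0.3262 μm/a
Long-term exponent b (ISO 9224 Table 2, B1) = 0.667
  D(13) = 0.3262 × 13^0.667 = 0.3262 × 5.534 = 1.805 μm
  Mass loss = 1.805 μm × 8.96 g/cm³ = 16.17 g·m⁻²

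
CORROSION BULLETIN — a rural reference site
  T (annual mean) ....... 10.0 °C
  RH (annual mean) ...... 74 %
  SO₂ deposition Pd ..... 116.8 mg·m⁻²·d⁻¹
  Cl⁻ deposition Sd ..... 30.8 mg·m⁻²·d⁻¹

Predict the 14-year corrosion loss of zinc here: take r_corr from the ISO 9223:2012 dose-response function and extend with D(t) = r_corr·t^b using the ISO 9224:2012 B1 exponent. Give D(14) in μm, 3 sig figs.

zinc: f(T) = +0.038·(T−10) [T≤10 °C] = +0.0000
  sulphur-dioxide contribution → 3.152 μm/a
  chloride contribution → 0.5221 μm/a
  total first-year rate 3.674 μm/a
Power-law: D(14) = r_corr · 14^0.813
  D(14) = 3.674 × 14^0.813 = 3.674 × 8.547 = 31.4 μm

D(14) = 31.4 μm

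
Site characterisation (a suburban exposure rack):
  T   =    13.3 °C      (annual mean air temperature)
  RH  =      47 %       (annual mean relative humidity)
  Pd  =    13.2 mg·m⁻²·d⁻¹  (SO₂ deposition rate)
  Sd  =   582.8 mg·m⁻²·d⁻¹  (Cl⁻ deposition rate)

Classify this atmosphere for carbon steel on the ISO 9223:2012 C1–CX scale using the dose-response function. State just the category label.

carbon steel: temperature factor f = -0.054·(3.3) = -0.1782
  Pd branch = 1.77·Pd^0.52·e^(0.02·RH+f) = 14.5 μm/a
  Sd branch = 0.102·Sd^0.62·e^(0.033·RH+0.04·T) = 42.45 μm/a
  sum: 14.5 + 42.45 → r_corr = 56.95 μm/a
ISO 9223 Table 2 (carbon steel): 50 < 57 ≤ 80 μm/a ⇒ C4

C4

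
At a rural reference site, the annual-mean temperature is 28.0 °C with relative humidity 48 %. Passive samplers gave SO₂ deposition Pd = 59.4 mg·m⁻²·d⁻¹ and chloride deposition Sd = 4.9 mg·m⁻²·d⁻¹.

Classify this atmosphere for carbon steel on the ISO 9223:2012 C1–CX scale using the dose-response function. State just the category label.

carbon steel: T>10 °C ⇒ hinge -0.054·(28.0−10) = -0.9720
  sulphur-dioxide contribution → 14.63 μm/a
  chloride contribution → 4.082 μm/a
  total first-year rate 18.71 μm/a
18.7 μm/a falls in (1.3, 25] for carbon steel → category C2

C2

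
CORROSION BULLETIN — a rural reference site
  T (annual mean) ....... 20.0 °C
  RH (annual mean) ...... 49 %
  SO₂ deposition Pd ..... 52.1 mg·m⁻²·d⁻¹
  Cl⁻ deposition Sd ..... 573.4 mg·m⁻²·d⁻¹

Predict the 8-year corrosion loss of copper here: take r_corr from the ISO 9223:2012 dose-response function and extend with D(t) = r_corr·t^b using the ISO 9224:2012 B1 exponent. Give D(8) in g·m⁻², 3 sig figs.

copper: f(T) = -0.080·(T−10) [T>10 °C] = -0.8000
  Pd branch = 0.0053·Pd^0.26·e^(0.059·RH+f) = 0.1199 μm/a
  Cl⁻ term: 0.01025·573.4^0.27·exp(0.036·49+0.049·20.0) = 0.8855
  sum: 0.1199 + 0.8855 → r_corr = 1.005 μm/a
ISO 9224: D(t) = r_corr · t^b with b = 0.667 (copper, B1)
  D(8) = 1.005 × 8^0.667 = 1.005 × 4.003 = 4.025 μm
  Mass loss = 4.025 μm × 8.96 g/cm³ = 36.06 g·m⁻²

D(8) = 36.1 g·m⁻²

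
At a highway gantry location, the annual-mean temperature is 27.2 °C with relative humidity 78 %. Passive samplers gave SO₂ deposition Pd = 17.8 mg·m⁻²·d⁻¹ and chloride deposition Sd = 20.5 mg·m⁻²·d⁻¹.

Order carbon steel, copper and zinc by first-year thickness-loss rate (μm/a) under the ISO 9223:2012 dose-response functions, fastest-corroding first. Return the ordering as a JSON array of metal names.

["carbon steel", "zinc", "copper"]

carbon steel: T>10 °C ⇒ hinge -0.054·(27.2−10) = -0.9288
  sulphur-dioxide contribution → 14.87 μm/a
  chloride contribution → 25.84 μm/a
  ⇒ r_corr(carbon steel) = 40.71 μm/a
copper: temperature factor f = -0.080·(17.2) = -1.3760
  sulphur-dioxide contribution → 0.2821 μm/a
  chloride contribution → 1.456 μm/a
  ⇒ r_corr(copper) = 1.738 μm/a
zinc: T>10 °C ⇒ hinge -0.071·(27.2−10) = -1.2212
  sulphur-dioxide contribution → 0.4883 μm/a
  chloride contribution → 1.844 μm/a
  ⇒ r_corr(zinc) = 2.333 μm/a
Ordering by μm/a: carbon steel (40.7) > zinc (2.33) > copper (1.74)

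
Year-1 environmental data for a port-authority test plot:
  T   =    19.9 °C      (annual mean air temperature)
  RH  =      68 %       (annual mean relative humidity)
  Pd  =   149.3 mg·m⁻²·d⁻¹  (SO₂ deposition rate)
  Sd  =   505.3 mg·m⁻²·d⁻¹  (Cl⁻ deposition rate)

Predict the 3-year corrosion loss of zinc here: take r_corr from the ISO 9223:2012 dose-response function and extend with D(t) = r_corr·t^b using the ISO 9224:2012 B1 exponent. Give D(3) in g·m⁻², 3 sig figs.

zinc: f(T) = -0.071·(T−10) [T>10 °C] = -0.7029
  sulphur-dioxide contribution → 1.319 μm/a
  chloride contribution → 5.688 μm/a
  total first-year rate 7.007 μm/a
Long-term exponent b (ISO 9224 Table 2, B1) = 0.813
  D(3) = 7.007 × 3^0.813 = 7.007 × 2.443 = 17.12 μm
  Mass loss = 17.12 μm × 7.14 g/cm³ = 122.2 g·m⁻²

D(3) = 122 g·m⁻²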